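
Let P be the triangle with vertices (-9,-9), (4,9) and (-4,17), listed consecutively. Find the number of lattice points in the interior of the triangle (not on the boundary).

120

Using the shoelace formula, 2A = |[(-9)·9 − 4·(-9)] + [4·17 − (-4)·9] + [(-4)·(-9) − (-9)·17]| = 248, so the area is 124.
The number of boundary lattice points is Σ gcd(|Δx|,|Δy|) = gcd(13,18) + gcd(8,8) + gcd(5,26) = 1+8+1 = 10.
Pick's theorem gives I = A − B/2 + 1 = 124 − 10/2 + 1 = 120.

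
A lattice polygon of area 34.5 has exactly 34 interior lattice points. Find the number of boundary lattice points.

Pick's theorem gives A = I + B/2 − 1, so B = 2(A − I + 1) = 2(34.5 − 34 + 1) = 3.

3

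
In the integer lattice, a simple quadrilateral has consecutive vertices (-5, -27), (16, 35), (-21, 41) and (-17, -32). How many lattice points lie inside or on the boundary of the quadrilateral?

Using the shoelace formula, 2A = |((-5)·35 − 16·(-27)) + (16·41 − (-21)·35) + ((-21)·(-32) − (-17)·41) + ((-17)·(-27) − (-5)·(-32))| = 3316, so the area is 1658.
The number of boundary lattice points is Σ gcd(|Δx|,|Δy|) = gcd(21,62) + gcd(37,6) + gcd(4,73) + gcd(12,5) = 1+1+1+1 = 4.
Pick's theorem gives I = A − B/2 + 1 = 1658 − 4/2 + 1 = 1657, so the closed region contains I + B = 1657 + 4 = 1661 lattice points.

1661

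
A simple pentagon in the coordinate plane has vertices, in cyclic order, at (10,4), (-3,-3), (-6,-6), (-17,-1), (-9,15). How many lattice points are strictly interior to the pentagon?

By the shoelace formula, twice the signed area is |[10·(-3) − (-3)·4] + [(-3)·(-6) − (-6)·(-3)] + [(-6)·(-1) − (-17)·(-6)] + [(-17)·15 − (-9)·(-1)] + [(-9)·4 − 10·15]| = 564, so the area is 282.
Along each edge there are gcd(|Δx|,|Δy|)+1 lattice points, so counting each shared vertex once the boundary has gcd(13,7) + gcd(3,3) + gcd(11,5) + gcd(8,16) + gcd(19,11) = 1+3+1+8+1 = 14.
Pick's theorem gives I = A − B/2 + 1 = 282 − 14/2 + 1 = 276.

276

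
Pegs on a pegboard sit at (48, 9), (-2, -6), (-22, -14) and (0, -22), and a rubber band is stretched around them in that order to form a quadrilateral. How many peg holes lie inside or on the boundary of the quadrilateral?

The shoelace formula gives twice the area as |[48·(-6) − (-2)·9] + [(-2)·(-14) − (-22)·(-6)] + [(-22)·(-22) − 0·(-14)] + [0·9 − 48·(-22)]| = 1166, so the area is 583.
The number of boundary lattice points is Σ gcd(|Δx|,|Δy|) = gcd(50,15) + gcd(20,8) + gcd(22,8) + gcd(48,31) = 5+4+2+1 = 12.
Pick's theorem gives I = A − B/2 + 1 = 583 − 12/2 + 1 = 578, so the closed region contains I + B = 578 + 12 = 590 lattice points.

590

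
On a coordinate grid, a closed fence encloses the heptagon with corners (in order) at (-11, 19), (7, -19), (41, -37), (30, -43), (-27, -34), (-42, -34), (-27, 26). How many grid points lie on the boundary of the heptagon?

Along each edge there are gcd(|Δx|,|Δy|)+1 lattice points, so counting each shared vertex once the boundary has gcd(18,38) + gcd(34,18) + gcd(11,6) + gcd(57,9) + gcd(15,0) + gcd(15,60) + gcd(16,7) = 2+2+1+3+15+15+1 = 39.

39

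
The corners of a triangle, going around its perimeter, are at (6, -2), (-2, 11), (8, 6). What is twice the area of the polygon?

90

By the shoelace formula, twice the signed area is |(6·11 − (-2)·(-2)) + ((-2)·6 − 8·11) + (8·(-2) − 6·6)| = 90, so the area is 45.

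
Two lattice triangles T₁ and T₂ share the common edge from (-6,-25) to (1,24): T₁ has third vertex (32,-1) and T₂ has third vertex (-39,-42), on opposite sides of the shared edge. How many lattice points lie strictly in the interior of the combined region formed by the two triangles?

1594

The union is the simple quadrilateral with vertices (-6,-25), (32,-1), (1,24), (-39,-42) in order.
By the shoelace formula, twice the signed area is |((-6)·(-1) − 32·(-25)) + (32·24 − 1·(-1)) + (1·(-42) − (-39)·24) + ((-39)·(-25) − (-6)·(-42))| = 3192, so the area is 1596.
The number of boundary lattice points is Σ gcd(|Δx|,|Δy|) = gcd(38,24) + gcd(31,25) + gcd(40,66) + gcd(33,17) = 2+1+2+1 = 6.
By Pick's theorem I = A − B/2 + 1 = 1596 − 6/2 + 1 = 1594.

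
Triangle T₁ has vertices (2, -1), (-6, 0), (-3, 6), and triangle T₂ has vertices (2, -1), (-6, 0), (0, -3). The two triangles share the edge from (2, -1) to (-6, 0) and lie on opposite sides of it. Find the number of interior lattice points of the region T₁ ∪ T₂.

The union is the simple quadrilateral with vertices (2, -1), (-3, 6), (-6, 0), (0, -3) in order.
By the shoelace formula, twice the signed area is |[2·6 − (-3)·(-1)] + [(-3)·0 − (-6)·6] + [(-6)·(-3) − 0·0] + [0·(-1) − 2·(-3)]| = 69, so the area is 34.5.
Along each edge there are gcd(|Δx|,|Δy|)+1 lattice points, so counting each shared vertex once the boundary has gcd(5,7) + gcd(3,6) + gcd(6,3) + gcd(2,2) = 1+3+3+2 = 9.
By Pick's theorem I = A − B/2 + 1 = 34.5 − 9/2 + 1 = 31.

31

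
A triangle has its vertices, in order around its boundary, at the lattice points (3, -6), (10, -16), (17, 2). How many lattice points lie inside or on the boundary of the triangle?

101

Using the shoelace formula, 2A = |[3·(-16) − 10·(-6)] + [10·2 − 17·(-16)] + [17·(-6) − 3·2]| = 196, so the area is 98.
Summing gcd(|Δx|,|Δy|) over the edges gives the boundary count: gcd(7,10) + gcd(7,18) + gcd(14,8) = 1+1+2 = 4.
Pick's theorem gives I = A − B/2 + 1 = 98 − 4/2 + 1 = 97, so the closed region contains I + B = 97 + 4 = 101 lattice points.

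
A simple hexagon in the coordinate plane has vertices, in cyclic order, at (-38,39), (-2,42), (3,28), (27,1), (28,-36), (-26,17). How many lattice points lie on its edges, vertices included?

Along each edge there are gcd(|Δx|,|Δy|)+1 lattice points, so counting each shared vertex once the boundary has gcd(36,3) + gcd(5,14) + gcd(24,27) + gcd(1,37) + gcd(54,53) + gcd(12,22) = 3+1+3+1+1+2 = 11.

11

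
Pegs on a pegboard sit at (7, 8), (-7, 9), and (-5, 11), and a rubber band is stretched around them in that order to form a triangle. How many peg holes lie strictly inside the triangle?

The shoelace formula gives twice the area as |[7·9 − (-7)·8] + [(-7)·11 − (-5)·9] + [(-5)·8 − 7·11]| = 30, so the area is 15.
The number of boundary lattice points is Σ gcd(|Δx|,|Δy|) = gcd(14,1) + gcd(2,2) + gcd(12,3) = 1+2+3 = 6.
Pick's theorem gives I = A − B/2 + 1 = 15 − 6/2 + 1 = 13.

13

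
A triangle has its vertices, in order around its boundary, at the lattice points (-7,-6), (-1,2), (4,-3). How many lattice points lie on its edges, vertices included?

8

The number of boundary lattice points is Σ gcd(|Δx|,|Δy|) = gcd(6,8) + gcd(5,5) + gcd(11,3) = 2+5+1 = 8.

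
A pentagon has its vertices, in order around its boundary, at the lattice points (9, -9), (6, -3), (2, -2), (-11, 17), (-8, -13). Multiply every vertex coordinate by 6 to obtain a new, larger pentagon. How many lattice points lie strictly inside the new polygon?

The shoelace formula gives twice the area as |(9·(-3) − 6·(-9)) + (6·(-2) − 2·(-3)) + (2·17 − (-11)·(-2)) + ((-11)·(-13) − (-8)·17) + ((-8)·(-9) − 9·(-13))| = 501, so the area is 250.5.
The number of boundary lattice points is Σ gcd(|Δx|,|Δy|) = gcd(3,6) + gcd(4,1) + gcd(13,19) + gcd(3,30) + gcd(17,4) = 3+1+1+3+1 = 9.
Scaling by 6 multiplies the area by 6² = 36 (so the new area is 9018) and multiplies the boundary lattice-point count by 6, giving 54.
By Pick's theorem, the interior count of the dilated polygon is 9018 − 54/2 + 1 = 8992.

8992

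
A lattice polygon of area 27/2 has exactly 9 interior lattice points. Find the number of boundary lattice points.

11

Pick's theorem gives A = I + B/2 − 1, so B = 2(A − I + 1) = 2(27/2 − 9 + 1) = 11.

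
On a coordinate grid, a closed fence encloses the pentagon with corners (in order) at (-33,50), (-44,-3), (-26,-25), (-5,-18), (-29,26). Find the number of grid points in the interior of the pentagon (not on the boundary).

1202

Using the shoelace formula, 2A = |[(-33)·(-3) − (-44)·50] + [(-44)·(-25) − (-26)·(-3)] + [(-26)·(-18) − (-5)·(-25)] + [(-5)·26 − (-29)·(-18)] + [(-29)·50 − (-33)·26]| = 2420, so the area is 1210.
The number of boundary lattice points is Σ gcd(|Δx|,|Δy|) = gcd(11,53) + gcd(18,22) + gcd(21,7) + gcd(24,44) + gcd(4,24) = 1+2+7+4+4 = 18.
By Pick's theorem A = I + B/2 − 1, so I = 1210 − 18/2 + 1 = 1202.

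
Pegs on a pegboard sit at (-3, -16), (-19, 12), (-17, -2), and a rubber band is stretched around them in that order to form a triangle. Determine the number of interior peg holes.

75

The shoelace formula gives twice the area as |[(-3)·12 − (-19)·(-16)] + [(-19)·(-2) − (-17)·12] + [(-17)·(-16) − (-3)·(-2)]| = 168, so the area is 84.
Summing gcd(|Δx|,|Δy|) over the edges gives the boundary count: gcd(16,28) + gcd(2,14) + gcd(14,14) = 4+2+14 = 20.
Pick's theorem gives I = A − B/2 + 1 = 84 − 20/2 + 1 = 75.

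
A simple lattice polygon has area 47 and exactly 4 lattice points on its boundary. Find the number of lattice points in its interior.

Pick's theorem A = I + B/2 − 1 rearranges to I = A − B/2 + 1 = 47 − 4/2 + 1 = 46.

46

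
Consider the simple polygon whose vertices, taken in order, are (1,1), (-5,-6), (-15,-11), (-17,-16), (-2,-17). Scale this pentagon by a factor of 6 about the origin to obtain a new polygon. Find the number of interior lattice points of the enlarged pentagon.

5170

By the shoelace formula, twice the signed area is |(1·(-6) − (-5)·1) + ((-5)·(-11) − (-15)·(-6)) + ((-15)·(-16) − (-17)·(-11)) + ((-17)·(-17) − (-2)·(-16)) + ((-2)·1 − 1·(-17))| = 289, so the area is 289/2.
The number of boundary lattice points is Σ gcd(|Δx|,|Δy|) = gcd(6,7) + gcd(10,5) + gcd(2,5) + gcd(15,1) + gcd(3,18) = 1+5+1+1+3 = 11.
Scaling by 6 multiplies the area by 6² = 36 (so the new area is 5202) and multiplies the boundary lattice-point count by 6, giving 66.
By Pick's theorem, the interior count of the dilated polygon is 5202 − 66/2 + 1 = 5170.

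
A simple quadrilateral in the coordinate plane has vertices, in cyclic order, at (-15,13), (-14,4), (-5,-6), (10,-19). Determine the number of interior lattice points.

By the shoelace formula, twice the signed area is |((-15)·4 − (-14)·13) + ((-14)·(-6) − (-5)·4) + ((-5)·(-19) − 10·(-6)) + (10·13 − (-15)·(-19))| = 226, so the area is 113.
The number of boundary lattice points is Σ gcd(|Δx|,|Δy|) = gcd(1,9) + gcd(9,10) + gcd(15,13) + gcd(25,32) = 1+1+1+1 = 4.
Pick's theorem gives I = A − B/2 + 1 = 113 − 4/2 + 1 = 112.

112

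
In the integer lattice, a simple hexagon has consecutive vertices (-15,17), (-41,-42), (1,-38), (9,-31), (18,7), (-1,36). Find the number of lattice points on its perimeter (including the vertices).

7

Along each edge there are gcd(|Δx|,|Δy|)+1 lattice points, so counting each shared vertex once the boundary has gcd(26,59) + gcd(42,4) + gcd(8,7) + gcd(9,38) + gcd(19,29) + gcd(14,19) = 1+2+1+1+1+1 = 7.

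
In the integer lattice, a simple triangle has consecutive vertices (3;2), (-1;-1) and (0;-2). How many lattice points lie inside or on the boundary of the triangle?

6

Using the shoelace formula, 2A = |(3·(-1) − (-1)·2) + ((-1)·(-2) − 0·(-1)) + (0·2 − 3·(-2))| = 7, so the area is 7/2.
Summing gcd(|Δx|,|Δy|) over the edges gives the boundary count: gcd(4,3) + gcd(1,1) + gcd(3,4) = 1+1+1 = 3.
Pick's theorem gives I = A − B/2 + 1 = 7/2 − 3/2 + 1 = 3, so the closed region contains I + B = 3 + 3 = 6 lattice points.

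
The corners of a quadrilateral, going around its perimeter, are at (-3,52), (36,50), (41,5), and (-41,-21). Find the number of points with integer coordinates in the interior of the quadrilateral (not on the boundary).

By the shoelace formula, twice the signed area is |((-3)·50 − 36·52) + (36·5 − 41·50) + (41·(-21) − (-41)·5) + ((-41)·52 − (-3)·(-21))| = 6743, so the area is 6743/2.
Along each edge there are gcd(|Δx|,|Δy|)+1 lattice points, so counting each shared vertex once the boundary has gcd(39,2) + gcd(5,45) + gcd(82,26) + gcd(38,73) = 1+5+2+1 = 9.
Pick's theorem gives I = A − B/2 + 1 = 6743/2 − 9/2 + 1 = 3368.

3368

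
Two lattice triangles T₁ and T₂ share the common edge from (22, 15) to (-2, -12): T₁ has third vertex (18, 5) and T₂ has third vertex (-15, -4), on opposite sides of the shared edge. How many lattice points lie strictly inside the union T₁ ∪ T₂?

The union is the simple quadrilateral with vertices (22, 15), (18, 5), (-2, -12), (-15, -4) in order.
Using the shoelace formula, 2A = |[22·5 − 18·15] + [18·(-12) − (-2)·5] + [(-2)·(-4) − (-15)·(-12)] + [(-15)·15 − 22·(-4)]| = 675, so the area is 675/2.
Along each edge there are gcd(|Δx|,|Δy|)+1 lattice points, so counting each shared vertex once the boundary has gcd(4,10) + gcd(20,17) + gcd(13,8) + gcd(37,19) = 2+1+1+1 = 5.
By Pick's theorem I = A − B/2 + 1 = 675/2 − 5/2 + 1 = 336.

336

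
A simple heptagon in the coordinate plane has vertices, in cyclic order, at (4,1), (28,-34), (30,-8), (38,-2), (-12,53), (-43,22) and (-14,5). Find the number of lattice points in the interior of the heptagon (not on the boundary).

Using the shoelace formula, 2A = |[4·(-34) − 28·1] + [28·(-8) − 30·(-34)] + [30·(-2) − 38·(-8)] + [38·53 − (-12)·(-2)] + [(-12)·22 − (-43)·53] + [(-43)·5 − (-14)·22] + [(-14)·1 − 4·5]| = 4940, so the area is 2470.
The number of boundary lattice points is Σ gcd(|Δx|,|Δy|) = gcd(24,35) + gcd(2,26) + gcd(8,6) + gcd(50,55) + gcd(31,31) + gcd(29,17) + gcd(18,4) = 1+2+2+5+31+1+2 = 44.
Pick's theorem gives I = A − B/2 + 1 = 2470 − 44/2 + 1 = 2449.

2449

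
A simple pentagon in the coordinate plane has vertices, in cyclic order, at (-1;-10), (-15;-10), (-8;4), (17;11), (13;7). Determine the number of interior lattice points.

279

Using the shoelace formula, 2A = |[(-1)·(-10) − (-15)·(-10)] + [(-15)·4 − (-8)·(-10)] + [(-8)·11 − 17·4] + [17·7 − 13·11] + [13·(-10) − (-1)·7]| = 583, so the area is 583/2.
The number of boundary lattice points is Σ gcd(|Δx|,|Δy|) = gcd(14,0) + gcd(7,14) + gcd(25,7) + gcd(4,4) + gcd(14,17) = 14+7+1+4+1 = 27.
Pick's theorem gives I = A − B/2 + 1 = 583/2 − 27/2 + 1 = 279.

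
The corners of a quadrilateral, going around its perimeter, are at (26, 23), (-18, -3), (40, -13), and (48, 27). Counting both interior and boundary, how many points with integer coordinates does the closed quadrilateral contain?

By the shoelace formula, twice the signed area is |[26·(-3) − (-18)·23] + [(-18)·(-13) − 40·(-3)] + [40·27 − 48·(-13)] + [48·23 − 26·27]| = 2796, so the area is 1398.
Summing gcd(|Δx|,|Δy|) over the edges gives the boundary count: gcd(44,26) + gcd(58,10) + gcd(8,40) + gcd(22,4) = 2+2+8+2 = 14.
Pick's theorem gives I = A − B/2 + 1 = 1398 − 14/2 + 1 = 1392, so the closed region contains I + B = 1392 + 14 = 1406 lattice points.

1406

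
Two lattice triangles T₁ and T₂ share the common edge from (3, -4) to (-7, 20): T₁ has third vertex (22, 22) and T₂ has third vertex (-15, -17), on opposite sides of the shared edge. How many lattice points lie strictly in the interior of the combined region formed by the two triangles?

The union is the simple quadrilateral with vertices (3, -4), (22, 22), (-7, 20), (-15, -17) in order.
The shoelace formula gives twice the area as |(3·22 − 22·(-4)) + (22·20 − (-7)·22) + ((-7)·(-17) − (-15)·20) + ((-15)·(-4) − 3·(-17))| = 1278, so the area is 639.
Along each edge there are gcd(|Δx|,|Δy|)+1 lattice points, so counting each shared vertex once the boundary has gcd(19,26) + gcd(29,2) + gcd(8,37) + gcd(18,13) = 1+1+1+1 = 4.
By Pick's theorem I = A − B/2 + 1 = 639 − 4/2 + 1 = 638.

638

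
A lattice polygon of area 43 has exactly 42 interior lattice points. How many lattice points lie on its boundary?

4

Pick's theorem gives A = I + B/2 − 1, so B = 2(A − I + 1) = 2(43 − 42 + 1) = 4.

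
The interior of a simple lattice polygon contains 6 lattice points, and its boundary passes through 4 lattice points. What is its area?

7

By Pick's theorem, A = I + B/2 − 1 = 6 + 4/2 − 1 = 7.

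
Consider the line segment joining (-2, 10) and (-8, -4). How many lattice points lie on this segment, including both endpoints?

3

The number of lattice points on a segment between lattice points is gcd(|Δx|,|Δy|) + 1 = gcd(6,14) + 1 = 2 + 1 = 3.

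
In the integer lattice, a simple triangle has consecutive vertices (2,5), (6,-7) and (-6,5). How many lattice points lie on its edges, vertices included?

24

Along each edge there are gcd(|Δx|,|Δy|)+1 lattice points, so counting each shared vertex once the boundary has gcd(4,12) + gcd(12,12) + gcd(8,0) = 4+12+8 = 24.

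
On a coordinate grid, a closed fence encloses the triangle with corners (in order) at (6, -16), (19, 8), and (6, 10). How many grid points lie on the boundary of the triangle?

28

Summing gcd(|Δx|,|Δy|) over the edges gives the boundary count: gcd(13,24) + gcd(13,2) + gcd(0,26) = 1+1+26 = 28.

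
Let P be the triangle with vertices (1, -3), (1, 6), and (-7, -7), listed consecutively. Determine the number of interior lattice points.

30

Using the shoelace formula, 2A = |(1·6 − 1·(-3)) + (1·(-7) − (-7)·6) + ((-7)·(-3) − 1·(-7))| = 72, so the area is 36.
The number of boundary lattice points is Σ gcd(|Δx|,|Δy|) = gcd(0,9) + gcd(8,13) + gcd(8,4) = 9+1+4 = 14.
By Pick's theorem A = I + B/2 − 1, so I = 36 − 14/2 + 1 = 30.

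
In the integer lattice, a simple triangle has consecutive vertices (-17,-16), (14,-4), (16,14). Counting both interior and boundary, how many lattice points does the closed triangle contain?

The shoelace formula gives twice the area as |[(-17)·(-4) − 14·(-16)] + [14·14 − 16·(-4)] + [16·(-16) − (-17)·14]| = 534, so the area is 267.
Along each edge there are gcd(|Δx|,|Δy|)+1 lattice points, so counting each shared vertex once the boundary has gcd(31,12) + gcd(2,18) + gcd(33,30) = 1+2+3 = 6.
Pick's theorem gives I = A − B/2 + 1 = 267 − 6/2 + 1 = 265, so the closed region contains I + B = 265 + 6 = 271 lattice points.

271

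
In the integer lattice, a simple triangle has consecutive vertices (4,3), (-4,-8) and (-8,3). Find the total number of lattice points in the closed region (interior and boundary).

74

The shoelace formula gives twice the area as |[4·(-8) − (-4)·3] + [(-4)·3 − (-8)·(-8)] + [(-8)·3 − 4·3]| = 132, so the area is 66.
Summing gcd(|Δx|,|Δy|) over the edges gives the boundary count: gcd(8,11) + gcd(4,11) + gcd(12,0) = 1+1+12 = 14.
Pick's theorem gives I = A − B/2 + 1 = 66 − 14/2 + 1 = 60, so the closed region contains I + B = 60 + 14 = 74 lattice points.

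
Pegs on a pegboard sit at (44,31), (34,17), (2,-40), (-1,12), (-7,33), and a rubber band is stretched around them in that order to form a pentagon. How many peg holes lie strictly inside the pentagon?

1664

By the shoelace formula, twice the signed area is |[44·17 − 34·31] + [34·(-40) − 2·17] + [2·12 − (-1)·(-40)] + [(-1)·33 − (-7)·12] + [(-7)·31 − 44·33]| = 3334, so the area is 1667.
The number of boundary lattice points is Σ gcd(|Δx|,|Δy|) = gcd(10,14) + gcd(32,57) + gcd(3,52) + gcd(6,21) + gcd(51,2) = 2+1+1+3+1 = 8.
Pick's theorem gives I = A − B/2 + 1 = 1667 − 8/2 + 1 = 1664.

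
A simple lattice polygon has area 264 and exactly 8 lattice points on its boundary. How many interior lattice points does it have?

261

Pick's theorem A = I + B/2 − 1 rearranges to I = A − B/2 + 1 = 264 − 8/2 + 1 = 261.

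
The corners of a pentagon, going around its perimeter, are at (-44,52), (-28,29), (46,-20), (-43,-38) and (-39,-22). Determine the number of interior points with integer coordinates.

By the shoelace formula, twice the signed area is |[(-44)·29 − (-28)·52] + [(-28)·(-20) − 46·29] + [46·(-38) − (-43)·(-20)] + [(-43)·(-22) − (-39)·(-38)] + [(-39)·52 − (-44)·(-22)]| = 6734, so the area is 3367.
The number of boundary lattice points is Σ gcd(|Δx|,|Δy|) = gcd(16,23) + gcd(74,49) + gcd(89,18) + gcd(4,16) + gcd(5,74) = 1+1+1+4+1 = 8.
Pick's theorem gives I = A − B/2 + 1 = 3367 − 8/2 + 1 = 3364.

3364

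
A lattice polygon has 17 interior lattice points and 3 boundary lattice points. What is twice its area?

35

By Pick's theorem, A = I + B/2 − 1 = 17 + 3/2 − 1 = 35/2.
Hence 2A = 35.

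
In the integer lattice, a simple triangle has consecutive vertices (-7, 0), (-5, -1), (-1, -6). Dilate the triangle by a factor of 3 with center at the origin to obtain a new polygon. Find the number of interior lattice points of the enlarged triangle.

Using the shoelace formula, 2A = |[(-7)·(-1) − (-5)·0] + [(-5)·(-6) − (-1)·(-1)] + [(-1)·0 − (-7)·(-6)]| = 6, so the area is 3.
The number of boundary lattice points is Σ gcd(|Δx|,|Δy|) = gcd(2,1) + gcd(4,5) + gcd(6,6) = 1+1+6 = 8.
Scaling by 3 multiplies the area by 3² = 9 (so the new area is 27) and multiplies the boundary lattice-point count by 3, giving 24.
By Pick's theorem, the interior count of the dilated polygon is 27 − 24/2 + 1 = 16.

16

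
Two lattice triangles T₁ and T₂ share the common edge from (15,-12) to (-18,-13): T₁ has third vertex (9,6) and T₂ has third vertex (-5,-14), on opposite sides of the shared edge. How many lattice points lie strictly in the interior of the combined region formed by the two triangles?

The union is the simple quadrilateral with vertices (15,-12), (9,6), (-18,-13), (-5,-14) in order.
Using the shoelace formula, 2A = |[15·6 − 9·(-12)] + [9·(-13) − (-18)·6] + [(-18)·(-14) − (-5)·(-13)] + [(-5)·(-12) − 15·(-14)]| = 646, so the area is 323.
The number of boundary lattice points is Σ gcd(|Δx|,|Δy|) = gcd(6,18) + gcd(27,19) + gcd(13,1) + gcd(20,2) = 6+1+1+2 = 10.
By Pick's theorem I = A − B/2 + 1 = 323 − 10/2 + 1 = 319.

319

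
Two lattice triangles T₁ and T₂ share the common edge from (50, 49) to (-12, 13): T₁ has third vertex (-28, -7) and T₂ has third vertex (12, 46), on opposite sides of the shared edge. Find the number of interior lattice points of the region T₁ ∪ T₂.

The union is the simple quadrilateral with vertices (50, 49), (-28, -7), (-12, 13), (12, 46) in order.
The shoelace formula gives twice the area as |[50·(-7) − (-28)·49] + [(-28)·13 − (-12)·(-7)] + [(-12)·46 − 12·13] + [12·49 − 50·46]| = 1846, so the area is 923.
Along each edge there are gcd(|Δx|,|Δy|)+1 lattice points, so counting each shared vertex once the boundary has gcd(78,56) + gcd(16,20) + gcd(24,33) + gcd(38,3) = 2+4+3+1 = 10.
By Pick's theorem I = A − B/2 + 1 = 923 − 10/2 + 1 = 919.

919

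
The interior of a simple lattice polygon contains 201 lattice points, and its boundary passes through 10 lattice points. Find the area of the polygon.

By Pick's theorem, A = I + B/2 − 1 = 201 + 10/2 − 1 = 205.

205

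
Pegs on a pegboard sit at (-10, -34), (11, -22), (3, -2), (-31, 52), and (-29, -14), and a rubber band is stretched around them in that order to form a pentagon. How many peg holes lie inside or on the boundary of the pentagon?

By the shoelace formula, twice the signed area is |[(-10)·(-22) − 11·(-34)] + [11·(-2) − 3·(-22)] + [3·52 − (-31)·(-2)] + [(-31)·(-14) − (-29)·52] + [(-29)·(-34) − (-10)·(-14)]| = 3520, so the area is 1760.
The number of boundary lattice points is Σ gcd(|Δx|,|Δy|) = gcd(21,12) + gcd(8,20) + gcd(34,54) + gcd(2,66) + gcd(19,20) = 3+4+2+2+1 = 12.
Pick's theorem gives I = A − B/2 + 1 = 1760 − 12/2 + 1 = 1755, so the closed region contains I + B = 1755 + 12 = 1767 lattice points.

1767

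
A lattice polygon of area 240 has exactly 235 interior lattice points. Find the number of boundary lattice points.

Pick's theorem gives A = I + B/2 − 1, so B = 2(A − I + 1) = 2(240 − 235 + 1) = 12.

12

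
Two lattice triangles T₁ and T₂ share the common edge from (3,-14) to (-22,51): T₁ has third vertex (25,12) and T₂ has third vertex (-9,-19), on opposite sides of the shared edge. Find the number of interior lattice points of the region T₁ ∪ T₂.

1491

The union is the simple quadrilateral with vertices (3,-14), (25,12), (-22,51), (-9,-19) in order.
Using the shoelace formula, 2A = |[3·12 − 25·(-14)] + [25·51 − (-22)·12] + [(-22)·(-19) − (-9)·51] + [(-9)·(-14) − 3·(-19)]| = 2985, so the area is 1492.5.
The number of boundary lattice points is Σ gcd(|Δx|,|Δy|) = gcd(22,26) + gcd(47,39) + gcd(13,70) + gcd(12,5) = 2+1+1+1 = 5.
By Pick's theorem I = A − B/2 + 1 = 1492.5 − 5/2 + 1 = 1491.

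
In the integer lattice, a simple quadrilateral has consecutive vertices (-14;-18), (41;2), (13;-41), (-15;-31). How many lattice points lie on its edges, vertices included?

Along each edge there are gcd(|Δx|,|Δy|)+1 lattice points, so counting each shared vertex once the boundary has gcd(55,20) + gcd(28,43) + gcd(28,10) + gcd(1,13) = 5+1+2+1 = 9.

9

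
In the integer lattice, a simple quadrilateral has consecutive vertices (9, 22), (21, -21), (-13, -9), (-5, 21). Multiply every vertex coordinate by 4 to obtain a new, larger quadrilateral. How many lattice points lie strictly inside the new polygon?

13829

Using the shoelace formula, 2A = |[9·(-21) − 21·22] + [21·(-9) − (-13)·(-21)] + [(-13)·21 − (-5)·(-9)] + [(-5)·22 − 9·21]| = 1730, so the area is 865.
Summing gcd(|Δx|,|Δy|) over the edges gives the boundary count: gcd(12,43) + gcd(34,12) + gcd(8,30) + gcd(14,1) = 1+2+2+1 = 6.
Scaling by 4 multiplies the area by 4² = 16 (so the new area is 13840) and multiplies the boundary lattice-point count by 4, giving 24.
By Pick's theorem, the interior count of the dilated polygon is 13840 − 24/2 + 1 = 13829.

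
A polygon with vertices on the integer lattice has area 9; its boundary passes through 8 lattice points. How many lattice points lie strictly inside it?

Pick's theorem A = I + B/2 − 1 rearranges to I = A − B/2 + 1 = 9 − 8/2 + 1 = 6.

6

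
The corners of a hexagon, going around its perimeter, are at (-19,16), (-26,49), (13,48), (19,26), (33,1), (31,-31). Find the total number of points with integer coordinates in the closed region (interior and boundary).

The shoelace formula gives twice the area as |[(-19)·49 − (-26)·16] + [(-26)·48 − 13·49] + [13·26 − 19·48] + [19·1 − 33·26] + [33·(-31) − 31·1] + [31·16 − (-19)·(-31)]| = 4960, so the area is 2480.
The number of boundary lattice points is Σ gcd(|Δx|,|Δy|) = gcd(7,33) + gcd(39,1) + gcd(6,22) + gcd(14,25) + gcd(2,32) + gcd(50,47) = 1+1+2+1+2+1 = 8.
Pick's theorem gives I = A − B/2 + 1 = 2480 − 8/2 + 1 = 2477, so the closed region contains I + B = 2477 + 8 = 2485 lattice points.

2485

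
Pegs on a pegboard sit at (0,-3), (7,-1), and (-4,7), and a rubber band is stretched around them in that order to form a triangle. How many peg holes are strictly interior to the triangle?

By the shoelace formula, twice the signed area is |(0·(-1) − 7·(-3)) + (7·7 − (-4)·(-1)) + ((-4)·(-3) − 0·7)| = 78, so the area is 39.
Along each edge there are gcd(|Δx|,|Δy|)+1 lattice points, so counting each shared vertex once the boundary has gcd(7,2) + gcd(11,8) + gcd(4,10) = 1+1+2 = 4.
Pick's theorem gives I = A − B/2 + 1 = 39 − 4/2 + 1 = 38.

38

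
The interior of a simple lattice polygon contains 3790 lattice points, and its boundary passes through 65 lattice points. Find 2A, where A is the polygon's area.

7643

Pick's theorem states A = I + B/2 − 1, so A = 3790 + 65/2 − 1 = 7643/2.
Hence 2A = 7643.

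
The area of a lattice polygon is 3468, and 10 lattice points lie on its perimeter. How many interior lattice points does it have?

3464

Pick's theorem A = I + B/2 − 1 rearranges to I = A − B/2 + 1 = 3468 − 10/2 + 1 = 3464.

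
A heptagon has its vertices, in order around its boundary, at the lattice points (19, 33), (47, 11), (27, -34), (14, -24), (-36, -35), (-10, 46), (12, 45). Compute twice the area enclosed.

8230

The shoelace formula gives twice the area as |(19·11 − 47·33) + (47·(-34) − 27·11) + (27·(-24) − 14·(-34)) + (14·(-35) − (-36)·(-24)) + ((-36)·46 − (-10)·(-35)) + ((-10)·45 − 12·46) + (12·33 − 19·45)| = 8230, so the area is 4115.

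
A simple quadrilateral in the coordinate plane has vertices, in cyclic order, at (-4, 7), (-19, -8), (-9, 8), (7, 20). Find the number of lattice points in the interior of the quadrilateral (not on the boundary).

The shoelace formula gives twice the area as |((-4)·(-8) − (-19)·7) + ((-19)·8 − (-9)·(-8)) + ((-9)·20 − 7·8) + (7·7 − (-4)·20)| = 166, so the area is 83.
The number of boundary lattice points is Σ gcd(|Δx|,|Δy|) = gcd(15,15) + gcd(10,16) + gcd(16,12) + gcd(11,13) = 15+2+4+1 = 22.
Pick's theorem gives I = A − B/2 + 1 = 83 − 22/2 + 1 = 73.

73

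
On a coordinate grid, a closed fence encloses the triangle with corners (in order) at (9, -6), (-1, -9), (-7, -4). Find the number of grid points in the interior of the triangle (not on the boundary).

33

Using the shoelace formula, 2A = |[9·(-9) − (-1)·(-6)] + [(-1)·(-4) − (-7)·(-9)] + [(-7)·(-6) − 9·(-4)]| = 68, so the area is 34.
Along each edge there are gcd(|Δx|,|Δy|)+1 lattice points, so counting each shared vertex once the boundary has gcd(10,3) + gcd(6,5) + gcd(16,2) = 1+1+2 = 4.
By Pick's theorem A = I + B/2 − 1, so I = 34 − 4/2 + 1 = 33.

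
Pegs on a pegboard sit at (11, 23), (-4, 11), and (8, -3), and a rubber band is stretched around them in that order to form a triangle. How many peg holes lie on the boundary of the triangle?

6

Along each edge there are gcd(|Δx|,|Δy|)+1 lattice points, so counting each shared vertex once the boundary has gcd(15,12) + gcd(12,14) + gcd(3,26) = 3+2+1 = 6.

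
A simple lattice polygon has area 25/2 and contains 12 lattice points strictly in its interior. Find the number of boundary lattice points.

Pick's theorem gives A = I + B/2 − 1, so B = 2(A − I + 1) = 2(25/2 − 12 + 1) = 3.

3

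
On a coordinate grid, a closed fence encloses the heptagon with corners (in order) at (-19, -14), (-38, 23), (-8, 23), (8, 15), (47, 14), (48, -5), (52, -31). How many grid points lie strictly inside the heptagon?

2983

Using the shoelace formula, 2A = |((-19)·23 − (-38)·(-14)) + ((-38)·23 − (-8)·23) + ((-8)·15 − 8·23) + (8·14 − 47·15) + (47·(-5) − 48·14) + (48·(-31) − 52·(-5)) + (52·(-14) − (-19)·(-31))| = 6008, so the area is 3004.
The number of boundary lattice points is Σ gcd(|Δx|,|Δy|) = gcd(19,37) + gcd(30,0) + gcd(16,8) + gcd(39,1) + gcd(1,19) + gcd(4,26) + gcd(71,17) = 1+30+8+1+1+2+1 = 44.
Pick's theorem gives I = A − B/2 + 1 = 3004 − 44/2 + 1 = 2983.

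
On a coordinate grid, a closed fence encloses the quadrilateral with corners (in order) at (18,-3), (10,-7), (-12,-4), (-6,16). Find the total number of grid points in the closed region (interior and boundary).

The shoelace formula gives twice the area as |(18·(-7) − 10·(-3)) + (10·(-4) − (-12)·(-7)) + ((-12)·16 − (-6)·(-4)) + ((-6)·(-3) − 18·16)| = 706, so the area is 353.
Along each edge there are gcd(|Δx|,|Δy|)+1 lattice points, so counting each shared vertex once the boundary has gcd(8,4) + gcd(22,3) + gcd(6,20) + gcd(24,19) = 4+1+2+1 = 8.
Pick's theorem gives I = A − B/2 + 1 = 353 − 8/2 + 1 = 350, so the closed region contains I + B = 350 + 8 = 358 lattice points.

358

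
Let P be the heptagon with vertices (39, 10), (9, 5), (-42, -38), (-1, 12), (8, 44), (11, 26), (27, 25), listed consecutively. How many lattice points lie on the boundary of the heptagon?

15

Along each edge there are gcd(|Δx|,|Δy|)+1 lattice points, so counting each shared vertex once the boundary has gcd(30,5) + gcd(51,43) + gcd(41,50) + gcd(9,32) + gcd(3,18) + gcd(16,1) + gcd(12,15) = 5+1+1+1+3+1+3 = 15.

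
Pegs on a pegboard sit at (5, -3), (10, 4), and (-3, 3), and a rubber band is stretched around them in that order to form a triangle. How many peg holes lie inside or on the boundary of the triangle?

Using the shoelace formula, 2A = |[5·4 − 10·(-3)] + [10·3 − (-3)·4] + [(-3)·(-3) − 5·3]| = 86, so the area is 43.
The number of boundary lattice points is Σ gcd(|Δx|,|Δy|) = gcd(5,7) + gcd(13,1) + gcd(8,6) = 1+1+2 = 4.
Pick's theorem gives I = A − B/2 + 1 = 43 − 4/2 + 1 = 42, so the closed region contains I + B = 42 + 4 = 46 lattice points.

46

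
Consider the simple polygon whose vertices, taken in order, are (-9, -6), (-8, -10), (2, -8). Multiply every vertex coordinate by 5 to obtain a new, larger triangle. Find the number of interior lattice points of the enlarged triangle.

The shoelace formula gives twice the area as |((-9)·(-10) − (-8)·(-6)) + ((-8)·(-8) − 2·(-10)) + (2·(-6) − (-9)·(-8))| = 42, so the area is 21.
The number of boundary lattice points is Σ gcd(|Δx|,|Δy|) = gcd(1,4) + gcd(10,2) + gcd(11,2) = 1+2+1 = 4.
Scaling by 5 multiplies the area by 5² = 25 (so the new area is 525) and multiplies the boundary lattice-point count by 5, giving 20.
By Pick's theorem, the interior count of the dilated polygon is 525 − 20/2 + 1 = 516.

516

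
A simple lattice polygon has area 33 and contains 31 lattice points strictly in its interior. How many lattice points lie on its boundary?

Pick's theorem gives A = I + B/2 − 1, so B = 2(A − I + 1) = 2(33 − 31 + 1) = 6.

6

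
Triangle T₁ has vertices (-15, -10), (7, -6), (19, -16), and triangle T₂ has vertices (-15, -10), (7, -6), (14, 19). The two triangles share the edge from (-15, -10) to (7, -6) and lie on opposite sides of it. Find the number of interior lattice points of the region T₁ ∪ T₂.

379

The union is the simple quadrilateral with vertices (-15, -10), (19, -16), (7, -6), (14, 19) in order.
Using the shoelace formula, 2A = |((-15)·(-16) − 19·(-10)) + (19·(-6) − 7·(-16)) + (7·19 − 14·(-6)) + (14·(-10) − (-15)·19)| = 790, so the area is 395.
The number of boundary lattice points is Σ gcd(|Δx|,|Δy|) = gcd(34,6) + gcd(12,10) + gcd(7,25) + gcd(29,29) = 2+2+1+29 = 34.
By Pick's theorem I = A − B/2 + 1 = 395 − 34/2 + 1 = 379.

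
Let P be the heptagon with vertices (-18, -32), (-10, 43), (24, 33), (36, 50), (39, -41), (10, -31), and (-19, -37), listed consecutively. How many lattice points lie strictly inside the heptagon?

3840

By the shoelace formula, twice the signed area is |((-18)·43 − (-10)·(-32)) + ((-10)·33 − 24·43) + (24·50 − 36·33) + (36·(-41) − 39·50) + (39·(-31) − 10·(-41)) + (10·(-37) − (-19)·(-31)) + ((-19)·(-32) − (-18)·(-37))| = 7686, so the area is 3843.
The number of boundary lattice points is Σ gcd(|Δx|,|Δy|) = gcd(8,75) + gcd(34,10) + gcd(12,17) + gcd(3,91) + gcd(29,10) + gcd(29,6) + gcd(1,5) = 1+2+1+1+1+1+1 = 8.
By Pick's theorem A = I + B/2 − 1, so I = 3843 − 8/2 + 1 = 3840.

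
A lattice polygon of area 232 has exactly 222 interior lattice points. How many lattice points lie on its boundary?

Pick's theorem gives A = I + B/2 − 1, so B = 2(A − I + 1) = 2(232 − 222 + 1) = 22.

22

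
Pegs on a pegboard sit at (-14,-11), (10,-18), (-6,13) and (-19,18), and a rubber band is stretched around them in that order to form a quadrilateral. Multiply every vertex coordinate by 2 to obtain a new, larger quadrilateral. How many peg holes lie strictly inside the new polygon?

By the shoelace formula, twice the signed area is |((-14)·(-18) − 10·(-11)) + (10·13 − (-6)·(-18)) + ((-6)·18 − (-19)·13) + ((-19)·(-11) − (-14)·18)| = 984, so the area is 492.
The number of boundary lattice points is Σ gcd(|Δx|,|Δy|) = gcd(24,7) + gcd(16,31) + gcd(13,5) + gcd(5,29) = 1+1+1+1 = 4.
Scaling by 2 multiplies the area by 2² = 4 (so the new area is 1968) and multiplies the boundary lattice-point count by 2, giving 8.
By Pick's theorem, the interior count of the dilated polygon is 1968 − 8/2 + 1 = 1965.

1965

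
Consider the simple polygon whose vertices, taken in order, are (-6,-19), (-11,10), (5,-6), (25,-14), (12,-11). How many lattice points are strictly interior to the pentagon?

The shoelace formula gives twice the area as |[(-6)·10 − (-11)·(-19)] + [(-11)·(-6) − 5·10] + [5·(-14) − 25·(-6)] + [25·(-11) − 12·(-14)] + [12·(-19) − (-6)·(-11)]| = 574, so the area is 287.
Summing gcd(|Δx|,|Δy|) over the edges gives the boundary count: gcd(5,29) + gcd(16,16) + gcd(20,8) + gcd(13,3) + gcd(18,8) = 1+16+4+1+2 = 24.
By Pick's theorem A = I + B/2 − 1, so I = 287 − 24/2 + 1 = 276.

276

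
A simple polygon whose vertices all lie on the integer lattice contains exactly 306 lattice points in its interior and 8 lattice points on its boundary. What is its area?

309

By Pick's theorem, A = I + B/2 − 1 = 306 + 8/2 − 1 = 309.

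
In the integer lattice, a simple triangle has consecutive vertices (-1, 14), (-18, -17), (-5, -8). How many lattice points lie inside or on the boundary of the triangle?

128

Using the shoelace formula, 2A = |[(-1)·(-17) − (-18)·14] + [(-18)·(-8) − (-5)·(-17)] + [(-5)·14 − (-1)·(-8)]| = 250, so the area is 125.
Summing gcd(|Δx|,|Δy|) over the edges gives the boundary count: gcd(17,31) + gcd(13,9) + gcd(4,22) = 1+1+2 = 4.
Pick's theorem gives I = A − B/2 + 1 = 125 − 4/2 + 1 = 124, so the closed region contains I + B = 124 + 4 = 128 lattice points.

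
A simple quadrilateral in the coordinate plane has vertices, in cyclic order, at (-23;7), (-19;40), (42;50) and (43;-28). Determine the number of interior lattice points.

3542

By the shoelace formula, twice the signed area is |((-23)·40 − (-19)·7) + ((-19)·50 − 42·40) + (42·(-28) − 43·50) + (43·7 − (-23)·(-28))| = 7086, so the area is 3543.
The number of boundary lattice points is Σ gcd(|Δx|,|Δy|) = gcd(4,33) + gcd(61,10) + gcd(1,78) + gcd(66,35) = 1+1+1+1 = 4.
Pick's theorem gives I = A − B/2 + 1 = 3543 − 4/2 + 1 = 3542.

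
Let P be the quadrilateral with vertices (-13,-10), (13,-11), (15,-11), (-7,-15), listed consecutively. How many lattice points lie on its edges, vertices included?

6

Summing gcd(|Δx|,|Δy|) over the edges gives the boundary count: gcd(26,1) + gcd(2,0) + gcd(22,4) + gcd(6,5) = 1+2+2+1 = 6.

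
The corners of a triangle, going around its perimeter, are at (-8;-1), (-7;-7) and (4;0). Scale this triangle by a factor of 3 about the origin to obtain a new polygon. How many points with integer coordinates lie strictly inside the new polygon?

The shoelace formula gives twice the area as |[(-8)·(-7) − (-7)·(-1)] + [(-7)·0 − 4·(-7)] + [4·(-1) − (-8)·0]| = 73, so the area is 73/2.
Along each edge there are gcd(|Δx|,|Δy|)+1 lattice points, so counting each shared vertex once the boundary has gcd(1,6) + gcd(11,7) + gcd(12,1) = 1+1+1 = 3.
Scaling by 3 multiplies the area by 3² = 9 (so the new area is 657/2) and multiplies the boundary lattice-point count by 3, giving 9.
By Pick's theorem, the interior count of the dilated polygon is 657/2 − 9/2 + 1 = 325.

325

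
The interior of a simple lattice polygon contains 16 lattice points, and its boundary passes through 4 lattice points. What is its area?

17

Pick's theorem states A = I + B/2 − 1, so A = 16 + 4/2 − 1 = 17.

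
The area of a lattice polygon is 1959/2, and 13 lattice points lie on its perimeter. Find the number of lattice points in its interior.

From Pick's theorem, I = A − B/2 + 1 = 1959/2 − 13/2 + 1 = 974.

974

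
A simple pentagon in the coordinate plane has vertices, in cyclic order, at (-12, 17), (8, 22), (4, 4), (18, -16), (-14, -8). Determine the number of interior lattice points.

Using the shoelace formula, 2A = |[(-12)·22 − 8·17] + [8·4 − 4·22] + [4·(-16) − 18·4] + [18·(-8) − (-14)·(-16)] + [(-14)·17 − (-12)·(-8)]| = 1294, so the area is 647.
Summing gcd(|Δx|,|Δy|) over the edges gives the boundary count: gcd(20,5) + gcd(4,18) + gcd(14,20) + gcd(32,8) + gcd(2,25) = 5+2+2+8+1 = 18.
By Pick's theorem A = I + B/2 − 1, so I = 647 − 18/2 + 1 = 639.

639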